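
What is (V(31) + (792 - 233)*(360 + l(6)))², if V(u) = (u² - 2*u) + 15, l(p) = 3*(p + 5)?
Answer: 48664801201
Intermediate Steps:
l(p) = 15 + 3*p (l(p) = 3*(5 + p) = 15 + 3*p)
V(u) = 15 + u² - 2*u
(V(31) + (792 - 233)*(360 + l(6)))² = ((15 + 31² - 2*31) + (792 - 233)*(360 + (15 + 3*6)))² = ((15 + 961 - 62) + 559*(360 + (15 + 18)))² = (914 + 559*(360 + 33))² = (914 + 559*393)² = (914 + 219687)² = 220601² = 48664801201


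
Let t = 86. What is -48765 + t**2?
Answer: -41369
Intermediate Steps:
-48765 + t**2 = -48765 + 86**2 = -48765 + 7396 = -41369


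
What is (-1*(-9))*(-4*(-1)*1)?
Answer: 36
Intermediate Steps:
(-1*(-9))*(-4*(-1)*1) = 9*(4*1) = 9*4 = 36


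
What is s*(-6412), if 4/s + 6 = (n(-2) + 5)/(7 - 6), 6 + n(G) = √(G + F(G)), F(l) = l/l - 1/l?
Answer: 359072/99 + 25648*I*√2/99 ≈ 3627.0 + 366.38*I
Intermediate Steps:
F(l) = 1 - 1/l
n(G) = -6 + √(G + (-1 + G)/G)
s = 4/(-7 + I*√2/2) (s = 4/(-6 + ((-6 + √(1 - 2 - 1/(-2))) + 5)/(7 - 6)) = 4/(-6 + ((-6 + √(1 - 2 - 1*(-½))) + 5)/1) = 4/(-6 + ((-6 + √(1 - 2 + ½)) + 5)*1) = 4/(-6 + ((-6 + √(-½)) + 5)*1) = 4/(-6 + ((-6 + I*√2/2) + 5)*1) = 4/(-6 + (-1 + I*√2/2)*1) = 4/(-6 + (-1 + I*√2/2)) = 4/(-7 + I*√2/2) ≈ -0.56566 - 0.05714*I)
s*(-6412) = (-56/99 - 4*I*√2/99)*(-6412) = 359072/99 + 25648*I*√2/99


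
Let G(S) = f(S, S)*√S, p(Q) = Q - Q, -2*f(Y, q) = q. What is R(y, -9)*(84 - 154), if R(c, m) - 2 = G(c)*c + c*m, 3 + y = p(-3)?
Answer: -2030 + 315*I*√3 ≈ -2030.0 + 545.6*I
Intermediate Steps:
f(Y, q) = -q/2
p(Q) = 0
G(S) = -S^(3/2)/2 (G(S) = (-S/2)*√S = -S^(3/2)/2)
y = -3 (y = -3 + 0 = -3)
R(c, m) = 2 - c^(5/2)/2 + c*m (R(c, m) = 2 + ((-c^(3/2)/2)*c + c*m) = 2 + (-c^(5/2)/2 + c*m) = 2 - c^(5/2)/2 + c*m)
R(y, -9)*(84 - 154) = (2 - 9*I*√3/2 - 3*(-9))*(84 - 154) = (2 - 9*I*√3/2 + 27)*(-70) = (29 - 9*I*√3/2)*(-70) = -2030 + 315*I*√3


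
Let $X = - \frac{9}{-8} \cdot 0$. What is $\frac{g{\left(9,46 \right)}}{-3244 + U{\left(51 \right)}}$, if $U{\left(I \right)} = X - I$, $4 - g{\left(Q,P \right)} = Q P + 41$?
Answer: $\frac{451}{3295} \approx 0.13687$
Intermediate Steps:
$X = 0$ ($X = \left(-9\right) \left(- \frac{1}{8}\right) 0 = \frac{9}{8} \cdot 0 = 0$)
$g{\left(Q,P \right)} = -37 - P Q$ ($g{\left(Q,P \right)} = 4 - \left(Q P + 41\right) = 4 - \left(P Q + 41\right) = 4 - \left(41 + P Q\right) = -37 - P Q$)
$U{\left(I \right)} = - I$ ($U{\left(I \right)} = 0 - I = - I$)
$\frac{g{\left(9,46 \right)}}{-3244 + U{\left(51 \right)}} = \frac{-37 - 46 \cdot 9}{-3244 - 51} = \frac{-37 - 414}{-3244 - 51} = - \frac{451}{-3295} = \left(-451\right) \left(- \frac{1}{3295}\right) = \frac{451}{3295}$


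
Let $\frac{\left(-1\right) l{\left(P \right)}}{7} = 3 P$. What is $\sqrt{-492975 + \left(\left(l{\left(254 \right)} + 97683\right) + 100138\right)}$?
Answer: $2 i \sqrt{75122} \approx 548.17 i$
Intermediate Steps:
$l{\left(P \right)} = - 21 P$ ($l{\left(P \right)} = - 7 \cdot 3 P = - 21 P$)
$\sqrt{-492975 + \left(\left(l{\left(254 \right)} + 97683\right) + 100138\right)} = \sqrt{-492975 + \left(\left(\left(-21\right) 254 + 97683\right) + 100138\right)} = \sqrt{-492975 + \left(\left(-5334 + 97683\right) + 100138\right)} = \sqrt{-492975 + \left(92349 + 100138\right)} = \sqrt{-492975 + 192487} = \sqrt{-300488} = 2 i \sqrt{75122}$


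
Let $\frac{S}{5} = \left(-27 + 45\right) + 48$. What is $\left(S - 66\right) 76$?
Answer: $20064$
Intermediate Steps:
$S = 330$ ($S = 5 \left(\left(-27 + 45\right) + 48\right) = 5 \left(18 + 48\right) = 5 \cdot 66 = 330$)
$\left(S - 66\right) 76 = \left(330 - 66\right) 76 = 264 \cdot 76 = 20064$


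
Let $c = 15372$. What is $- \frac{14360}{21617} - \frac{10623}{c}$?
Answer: $- \frac{150126437}{110765508} \approx -1.3554$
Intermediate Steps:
$- \frac{14360}{21617} - \frac{10623}{c} = - \frac{14360}{21617} - \frac{10623}{15372} = \left(-14360\right) \frac{1}{21617} - \frac{3541}{5124} = - \frac{14360}{21617} - \frac{3541}{5124} = - \frac{150126437}{110765508}$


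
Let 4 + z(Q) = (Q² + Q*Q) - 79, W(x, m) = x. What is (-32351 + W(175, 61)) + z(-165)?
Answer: 22191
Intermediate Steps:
z(Q) = -83 + 2*Q² (z(Q) = -4 + ((Q² + Q*Q) - 79) = -4 + ((Q² + Q²) - 79) = -4 + (2*Q² - 79) = -4 + (-79 + 2*Q²) = -83 + 2*Q²)
(-32351 + W(175, 61)) + z(-165) = (-32351 + 175) + (-83 + 2*(-165)²) = -32176 + (-83 + 2*27225) = -32176 + (-83 + 54450) = -32176 + 54367 = 22191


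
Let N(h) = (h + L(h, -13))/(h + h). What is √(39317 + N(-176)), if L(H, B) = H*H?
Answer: √156918/2 ≈ 198.06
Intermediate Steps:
L(H, B) = H²
N(h) = (h + h²)/(2*h) (N(h) = (h + h²)/(h + h) = (h + h²)/((2*h)) = (h + h²)*(1/(2*h)) = (h + h²)/(2*h))
√(39317 + N(-176)) = √(39317 + (½ + (½)*(-176))) = √(39317 + (½ - 88)) = √(39317 - 175/2) = √(78459/2) = √156918/2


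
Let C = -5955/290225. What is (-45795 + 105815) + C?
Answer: 3483859709/58045 ≈ 60020.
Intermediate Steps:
C = -1191/58045 (C = -5955*1/290225 = -1191/58045 ≈ -0.020519)
(-45795 + 105815) + C = (-45795 + 105815) - 1191/58045 = 60020 - 1191/58045 = 3483859709/58045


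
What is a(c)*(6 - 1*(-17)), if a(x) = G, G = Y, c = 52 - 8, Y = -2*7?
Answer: -322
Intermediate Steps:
Y = -14
c = 44
G = -14
a(x) = -14
a(c)*(6 - 1*(-17)) = -14*(6 - 1*(-17)) = -14*(6 + 17) = -14*23 = -322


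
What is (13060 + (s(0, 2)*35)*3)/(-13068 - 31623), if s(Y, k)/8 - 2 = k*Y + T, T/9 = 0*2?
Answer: -14740/44691 ≈ -0.32982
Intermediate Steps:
T = 0 (T = 9*(0*2) = 9*0 = 0)
s(Y, k) = 16 + 8*Y*k (s(Y, k) = 16 + 8*(k*Y + 0) = 16 + 8*(Y*k + 0) = 16 + 8*(Y*k) = 16 + 8*Y*k)
(13060 + (s(0, 2)*35)*3)/(-13068 - 31623) = (13060 + ((16 + 8*0*2)*35)*3)/(-13068 - 31623) = (13060 + ((16 + 0)*35)*3)/(-44691) = (13060 + (16*35)*3)*(-1/44691) = (13060 + 560*3)*(-1/44691) = (13060 + 1680)*(-1/44691) = 14740*(-1/44691) = -14740/44691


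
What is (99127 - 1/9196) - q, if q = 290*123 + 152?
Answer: 582152779/9196 ≈ 63305.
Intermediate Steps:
q = 35822 (q = 35670 + 152 = 35822)
(99127 - 1/9196) - q = (99127 - 1/9196) - 1*35822 = (99127 - 1*1/9196) - 35822 = (99127 - 1/9196) - 35822 = 911571891/9196 - 35822 = 582152779/9196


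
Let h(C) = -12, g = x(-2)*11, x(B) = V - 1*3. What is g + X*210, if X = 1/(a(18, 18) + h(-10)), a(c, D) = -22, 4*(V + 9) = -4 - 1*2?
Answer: -5259/34 ≈ -154.68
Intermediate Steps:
V = -21/2 (V = -9 + (-4 - 1*2)/4 = -9 + (-4 - 2)/4 = -9 + (¼)*(-6) = -9 - 3/2 = -21/2 ≈ -10.500)
x(B) = -27/2 (x(B) = -21/2 - 1*3 = -21/2 - 3 = -27/2)
g = -297/2 (g = -27/2*11 = -297/2 ≈ -148.50)
X = -1/34 (X = 1/(-22 - 12) = 1/(-34) = -1/34 ≈ -0.029412)
g + X*210 = -297/2 - 1/34*210 = -297/2 - 105/17 = -5259/34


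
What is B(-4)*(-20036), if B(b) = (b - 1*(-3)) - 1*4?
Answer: 100180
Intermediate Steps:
B(b) = -1 + b (B(b) = (b + 3) - 4 = (3 + b) - 4 = -1 + b)
B(-4)*(-20036) = (-1 - 4)*(-20036) = -5*(-20036) = 100180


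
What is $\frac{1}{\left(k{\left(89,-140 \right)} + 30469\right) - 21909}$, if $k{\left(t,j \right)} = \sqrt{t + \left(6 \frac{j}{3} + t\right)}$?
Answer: $\frac{4280}{36636851} - \frac{i \sqrt{102}}{73273702} \approx 0.00011682 - 1.3783 \cdot 10^{-7} i$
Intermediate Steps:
$k{\left(t,j \right)} = \sqrt{2 j + 2 t}$ ($k{\left(t,j \right)} = \sqrt{t + \left(6 j \frac{1}{3} + t\right)} = \sqrt{t + \left(6 \frac{j}{3} + t\right)} = \sqrt{t + \left(2 j + t\right)} = \sqrt{t + \left(t + 2 j\right)} = \sqrt{2 j + 2 t}$)
$\frac{1}{\left(k{\left(89,-140 \right)} + 30469\right) - 21909} = \frac{1}{\left(\sqrt{2 \left(-140\right) + 2 \cdot 89} + 30469\right) - 21909} = \frac{1}{\left(\sqrt{-280 + 178} + 30469\right) - 21909} = \frac{1}{\left(\sqrt{-102} + 30469\right) - 21909} = \frac{1}{\left(i \sqrt{102} + 30469\right) - 21909} = \frac{1}{\left(30469 + i \sqrt{102}\right) - 21909} = \frac{1}{8560 + i \sqrt{102}}$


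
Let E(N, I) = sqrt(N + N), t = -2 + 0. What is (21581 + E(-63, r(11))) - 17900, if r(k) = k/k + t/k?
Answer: 3681 + 3*I*sqrt(14) ≈ 3681.0 + 11.225*I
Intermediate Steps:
t = -2
r(k) = 1 - 2/k (r(k) = k/k - 2/k = 1 - 2/k)
E(N, I) = sqrt(2)*sqrt(N) (E(N, I) = sqrt(2*N) = sqrt(2)*sqrt(N))
(21581 + E(-63, r(11))) - 17900 = (21581 + sqrt(2)*sqrt(-63)) - 17900 = (21581 + sqrt(2)*(3*I*sqrt(7))) - 17900 = (21581 + 3*I*sqrt(14)) - 17900 = 3681 + 3*I*sqrt(14)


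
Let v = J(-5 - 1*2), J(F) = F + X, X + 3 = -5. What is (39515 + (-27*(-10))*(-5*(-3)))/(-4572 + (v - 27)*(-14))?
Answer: -43565/3984 ≈ -10.935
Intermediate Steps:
X = -8 (X = -3 - 5 = -8)
J(F) = -8 + F (J(F) = F - 8 = -8 + F)
v = -15 (v = -8 + (-5 - 1*2) = -8 + (-5 - 2) = -8 - 7 = -15)
(39515 + (-27*(-10))*(-5*(-3)))/(-4572 + (v - 27)*(-14)) = (39515 + (-27*(-10))*(-5*(-3)))/(-4572 + (-15 - 27)*(-14)) = (39515 + 270*15)/(-4572 - 42*(-14)) = (39515 + 4050)/(-4572 + 588) = 43565/(-3984) = 43565*(-1/3984) = -43565/3984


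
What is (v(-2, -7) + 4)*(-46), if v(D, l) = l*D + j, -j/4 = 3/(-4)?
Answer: -966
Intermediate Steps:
j = 3 (j = -12/(-4) = -12*(-1)/4 = -4*(-3/4) = 3)
v(D, l) = 3 + D*l (v(D, l) = l*D + 3 = D*l + 3 = 3 + D*l)
(v(-2, -7) + 4)*(-46) = ((3 - 2*(-7)) + 4)*(-46) = ((3 + 14) + 4)*(-46) = (17 + 4)*(-46) = 21*(-46) = -966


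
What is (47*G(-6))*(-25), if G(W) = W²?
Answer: -42300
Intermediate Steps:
(47*G(-6))*(-25) = (47*(-6)²)*(-25) = (47*36)*(-25) = 1692*(-25) = -42300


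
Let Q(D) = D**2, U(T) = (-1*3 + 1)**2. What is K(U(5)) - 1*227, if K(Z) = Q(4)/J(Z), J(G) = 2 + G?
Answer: -673/3 ≈ -224.33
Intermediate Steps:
U(T) = 4 (U(T) = (-3 + 1)**2 = (-2)**2 = 4)
K(Z) = 16/(2 + Z) (K(Z) = 4**2/(2 + Z) = 16/(2 + Z))
K(U(5)) - 1*227 = 16/(2 + 4) - 1*227 = 16/6 - 227 = 16*(1/6) - 227 = 8/3 - 227 = -673/3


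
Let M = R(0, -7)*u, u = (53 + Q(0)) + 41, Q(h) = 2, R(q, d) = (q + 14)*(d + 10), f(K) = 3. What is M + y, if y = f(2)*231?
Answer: 4725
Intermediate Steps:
R(q, d) = (10 + d)*(14 + q) (R(q, d) = (14 + q)*(10 + d) = (10 + d)*(14 + q))
u = 96 (u = (53 + 2) + 41 = 55 + 41 = 96)
y = 693 (y = 3*231 = 693)
M = 4032 (M = (140 + 10*0 + 14*(-7) - 7*0)*96 = (140 + 0 - 98 + 0)*96 = 42*96 = 4032)
M + y = 4032 + 693 = 4725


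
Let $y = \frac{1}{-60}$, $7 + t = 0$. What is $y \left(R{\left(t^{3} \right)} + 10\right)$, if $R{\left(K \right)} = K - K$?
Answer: $- \frac{1}{6} \approx -0.16667$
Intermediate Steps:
$t = -7$ ($t = -7 + 0 = -7$)
$R{\left(K \right)} = 0$
$y = - \frac{1}{60} \approx -0.016667$
$y \left(R{\left(t^{3} \right)} + 10\right) = - \frac{0 + 10}{60} = \left(- \frac{1}{60}\right) 10 = - \frac{1}{6}$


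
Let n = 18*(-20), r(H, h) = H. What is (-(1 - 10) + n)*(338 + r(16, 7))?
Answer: -124254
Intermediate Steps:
n = -360
(-(1 - 10) + n)*(338 + r(16, 7)) = (-(1 - 10) - 360)*(338 + 16) = (-1*(-9) - 360)*354 = (9 - 360)*354 = -351*354 = -124254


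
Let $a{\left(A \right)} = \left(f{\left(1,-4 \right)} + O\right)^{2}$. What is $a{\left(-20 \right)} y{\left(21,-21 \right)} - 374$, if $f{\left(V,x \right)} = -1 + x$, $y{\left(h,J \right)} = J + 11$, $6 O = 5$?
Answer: $- \frac{9857}{18} \approx -547.61$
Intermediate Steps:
$O = \frac{5}{6}$ ($O = \frac{1}{6} \cdot 5 = \frac{5}{6} \approx 0.83333$)
$y{\left(h,J \right)} = 11 + J$
$a{\left(A \right)} = \frac{625}{36}$ ($a{\left(A \right)} = \left(\left(-1 - 4\right) + \frac{5}{6}\right)^{2} = \left(-5 + \frac{5}{6}\right)^{2} = \left(- \frac{25}{6}\right)^{2} = \frac{625}{36}$)
$a{\left(-20 \right)} y{\left(21,-21 \right)} - 374 = \frac{625 \left(11 - 21\right)}{36} - 374 = \frac{625}{36} \left(-10\right) - 374 = - \frac{3125}{18} - 374 = - \frac{9857}{18}$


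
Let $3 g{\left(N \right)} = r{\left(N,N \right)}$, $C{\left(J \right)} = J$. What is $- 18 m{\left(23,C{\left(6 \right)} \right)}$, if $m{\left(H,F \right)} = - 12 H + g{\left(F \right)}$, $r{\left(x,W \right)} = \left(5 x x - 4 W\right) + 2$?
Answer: $4020$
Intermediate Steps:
$r{\left(x,W \right)} = 2 - 4 W + 5 x^{2}$ ($r{\left(x,W \right)} = \left(5 x^{2} - 4 W\right) + 2 = \left(- 4 W + 5 x^{2}\right) + 2 = 2 - 4 W + 5 x^{2}$)
$g{\left(N \right)} = \frac{2}{3} - \frac{4 N}{3} + \frac{5 N^{2}}{3}$ ($g{\left(N \right)} = \frac{2 - 4 N + 5 N^{2}}{3} = \frac{2}{3} - \frac{4 N}{3} + \frac{5 N^{2}}{3}$)
$m{\left(H,F \right)} = \frac{2}{3} - 12 H - \frac{4 F}{3} + \frac{5 F^{2}}{3}$ ($m{\left(H,F \right)} = - 12 H + \left(\frac{2}{3} - \frac{4 F}{3} + \frac{5 F^{2}}{3}\right) = \frac{2}{3} - 12 H - \frac{4 F}{3} + \frac{5 F^{2}}{3}$)
$- 18 m{\left(23,C{\left(6 \right)} \right)} = - 18 \left(\frac{2}{3} - 276 - 8 + \frac{5 \cdot 6^{2}}{3}\right) = - 18 \left(\frac{2}{3} - 276 - 8 + \frac{5}{3} \cdot 36\right) = - 18 \left(\frac{2}{3} - 276 - 8 + 60\right) = \left(-18\right) \left(- \frac{670}{3}\right) = 4020$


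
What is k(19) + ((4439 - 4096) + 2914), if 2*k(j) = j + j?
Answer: 3276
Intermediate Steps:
k(j) = j (k(j) = (j + j)/2 = (2*j)/2 = j)
k(19) + ((4439 - 4096) + 2914) = 19 + ((4439 - 4096) + 2914) = 19 + (343 + 2914) = 19 + 3257 = 3276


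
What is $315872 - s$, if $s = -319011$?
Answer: $634883$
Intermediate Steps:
$315872 - s = 315872 - -319011 = 315872 + 319011 = 634883$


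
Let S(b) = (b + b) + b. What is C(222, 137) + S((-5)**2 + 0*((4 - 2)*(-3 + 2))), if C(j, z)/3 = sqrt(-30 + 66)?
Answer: 93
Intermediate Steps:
C(j, z) = 18 (C(j, z) = 3*sqrt(-30 + 66) = 3*sqrt(36) = 3*6 = 18)
S(b) = 3*b (S(b) = 2*b + b = 3*b)
C(222, 137) + S((-5)**2 + 0*((4 - 2)*(-3 + 2))) = 18 + 3*((-5)**2 + 0*((4 - 2)*(-3 + 2))) = 18 + 3*(25 + 0*(2*(-1))) = 18 + 3*(25 + 0*(-2)) = 18 + 3*(25 + 0) = 18 + 3*25 = 18 + 75 = 93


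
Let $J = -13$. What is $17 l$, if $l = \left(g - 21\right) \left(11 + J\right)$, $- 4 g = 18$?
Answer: $867$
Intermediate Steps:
$g = - \frac{9}{2}$ ($g = \left(- \frac{1}{4}\right) 18 = - \frac{9}{2} \approx -4.5$)
$l = 51$ ($l = \left(- \frac{9}{2} - 21\right) \left(11 - 13\right) = \left(- \frac{51}{2}\right) \left(-2\right) = 51$)
$17 l = 17 \cdot 51 = 867$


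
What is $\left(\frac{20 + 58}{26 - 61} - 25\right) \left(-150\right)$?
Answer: $\frac{28590}{7} \approx 4084.3$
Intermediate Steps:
$\left(\frac{20 + 58}{26 - 61} - 25\right) \left(-150\right) = \left(\frac{78}{-35} - 25\right) \left(-150\right) = \left(78 \left(- \frac{1}{35}\right) - 25\right) \left(-150\right) = \left(- \frac{78}{35} - 25\right) \left(-150\right) = \left(- \frac{953}{35}\right) \left(-150\right) = \frac{28590}{7}$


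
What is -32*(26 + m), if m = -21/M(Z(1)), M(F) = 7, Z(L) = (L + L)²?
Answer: -736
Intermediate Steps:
Z(L) = 4*L² (Z(L) = (2*L)² = 4*L²)
m = -3 (m = -21/7 = -21*⅐ = -3)
-32*(26 + m) = -32*(26 - 3) = -32*23 = -736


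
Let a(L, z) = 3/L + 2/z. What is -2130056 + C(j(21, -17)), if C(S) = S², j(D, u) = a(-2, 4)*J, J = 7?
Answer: -2130007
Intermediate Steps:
a(L, z) = 2/z + 3/L
j(D, u) = -7 (j(D, u) = (2/4 + 3/(-2))*7 = (2*(¼) + 3*(-½))*7 = (½ - 3/2)*7 = -1*7 = -7)
-2130056 + C(j(21, -17)) = -2130056 + (-7)² = -2130056 + 49 = -2130007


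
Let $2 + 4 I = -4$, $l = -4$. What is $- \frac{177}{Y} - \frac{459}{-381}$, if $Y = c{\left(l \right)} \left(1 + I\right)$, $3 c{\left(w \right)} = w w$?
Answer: $\frac{68661}{1016} \approx 67.58$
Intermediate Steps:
$I = - \frac{3}{2}$ ($I = - \frac{1}{2} + \frac{1}{4} \left(-4\right) = - \frac{1}{2} - 1 = - \frac{3}{2} \approx -1.5$)
$c{\left(w \right)} = \frac{w^{2}}{3}$ ($c{\left(w \right)} = \frac{w w}{3} = \frac{w^{2}}{3}$)
$Y = - \frac{8}{3}$ ($Y = \frac{\left(-4\right)^{2}}{3} \left(1 - \frac{3}{2}\right) = \frac{1}{3} \cdot 16 \left(- \frac{1}{2}\right) = \frac{16}{3} \left(- \frac{1}{2}\right) = - \frac{8}{3} \approx -2.6667$)
$- \frac{177}{Y} - \frac{459}{-381} = - \frac{177}{- \frac{8}{3}} - \frac{459}{-381} = \left(-177\right) \left(- \frac{3}{8}\right) - - \frac{153}{127} = \frac{531}{8} + \frac{153}{127} = \frac{68661}{1016}$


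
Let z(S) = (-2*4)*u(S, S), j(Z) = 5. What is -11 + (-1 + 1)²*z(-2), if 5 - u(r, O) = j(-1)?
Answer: -11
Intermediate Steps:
u(r, O) = 0 (u(r, O) = 5 - 1*5 = 5 - 5 = 0)
z(S) = 0 (z(S) = -2*4*0 = -8*0 = 0)
-11 + (-1 + 1)²*z(-2) = -11 + (-1 + 1)²*0 = -11 + 0²*0 = -11 + 0*0 = -11 + 0 = -11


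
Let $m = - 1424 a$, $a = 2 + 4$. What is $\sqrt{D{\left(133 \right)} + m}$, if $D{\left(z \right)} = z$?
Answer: $i \sqrt{8411} \approx 91.712 i$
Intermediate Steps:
$a = 6$
$m = -8544$ ($m = \left(-1424\right) 6 = -8544$)
$\sqrt{D{\left(133 \right)} + m} = \sqrt{133 - 8544} = \sqrt{-8411} = i \sqrt{8411}$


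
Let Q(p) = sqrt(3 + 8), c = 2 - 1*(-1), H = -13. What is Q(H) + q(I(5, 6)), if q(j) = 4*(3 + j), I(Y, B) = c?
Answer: 24 + sqrt(11) ≈ 27.317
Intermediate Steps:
c = 3 (c = 2 + 1 = 3)
I(Y, B) = 3
q(j) = 12 + 4*j
Q(p) = sqrt(11)
Q(H) + q(I(5, 6)) = sqrt(11) + (12 + 4*3) = sqrt(11) + (12 + 12) = sqrt(11) + 24 = 24 + sqrt(11)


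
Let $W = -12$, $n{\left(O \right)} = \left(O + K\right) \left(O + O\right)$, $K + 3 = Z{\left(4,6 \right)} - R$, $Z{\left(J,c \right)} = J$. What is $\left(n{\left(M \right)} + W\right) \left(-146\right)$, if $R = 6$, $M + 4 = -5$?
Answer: $-35040$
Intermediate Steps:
$M = -9$ ($M = -4 - 5 = -9$)
$K = -5$ ($K = -3 + \left(4 - 6\right) = -3 - 2 = -5$)
$n{\left(O \right)} = 2 O \left(-5 + O\right)$ ($n{\left(O \right)} = \left(O - 5\right) \left(O + O\right) = \left(-5 + O\right) 2 O = 2 O \left(-5 + O\right)$)
$\left(n{\left(M \right)} + W\right) \left(-146\right) = \left(2 \left(-9\right) \left(-5 - 9\right) - 12\right) \left(-146\right) = \left(2 \left(-9\right) \left(-14\right) - 12\right) \left(-146\right) = \left(252 - 12\right) \left(-146\right) = 240 \left(-146\right) = -35040$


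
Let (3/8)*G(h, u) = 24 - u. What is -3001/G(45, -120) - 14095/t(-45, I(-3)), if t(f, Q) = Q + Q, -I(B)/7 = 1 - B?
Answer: 655553/2688 ≈ 243.88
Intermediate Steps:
I(B) = -7 + 7*B (I(B) = -7*(1 - B) = -7 + 7*B)
G(h, u) = 64 - 8*u/3 (G(h, u) = 8*(24 - u)/3 = 64 - 8*u/3)
t(f, Q) = 2*Q
-3001/G(45, -120) - 14095/t(-45, I(-3)) = -3001/(64 - 8/3*(-120)) - 14095*1/(2*(-7 + 7*(-3))) = -3001/(64 + 320) - 14095*1/(2*(-7 - 21)) = -3001/384 - 14095/(2*(-28)) = -3001*1/384 - 14095/(-56) = -3001/384 - 14095*(-1/56) = -3001/384 + 14095/56 = 655553/2688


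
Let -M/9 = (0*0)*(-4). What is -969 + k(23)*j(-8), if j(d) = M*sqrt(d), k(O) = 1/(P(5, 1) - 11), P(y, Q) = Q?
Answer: -969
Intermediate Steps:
M = 0 (M = -9*0*0*(-4) = -0*(-4) = -9*0 = 0)
k(O) = -1/10 (k(O) = 1/(1 - 11) = 1/(-10) = -1/10)
j(d) = 0 (j(d) = 0*sqrt(d) = 0)
-969 + k(23)*j(-8) = -969 - 1/10*0 = -969 + 0 = -969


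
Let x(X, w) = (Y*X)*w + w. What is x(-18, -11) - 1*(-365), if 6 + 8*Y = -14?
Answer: -141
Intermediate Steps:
Y = -5/2 (Y = -3/4 + (1/8)*(-14) = -3/4 - 7/4 = -5/2 ≈ -2.5000)
x(X, w) = w - 5*X*w/2 (x(X, w) = (-5*X/2)*w + w = -5*X*w/2 + w = w - 5*X*w/2)
x(-18, -11) - 1*(-365) = (1/2)*(-11)*(2 - 5*(-18)) - 1*(-365) = (1/2)*(-11)*(2 + 90) + 365 = (1/2)*(-11)*92 + 365 = -506 + 365 = -141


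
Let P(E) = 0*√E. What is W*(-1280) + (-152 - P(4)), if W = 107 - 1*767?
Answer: 844648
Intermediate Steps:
P(E) = 0
W = -660 (W = 107 - 767 = -660)
W*(-1280) + (-152 - P(4)) = -660*(-1280) + (-152 - 1*0) = 844800 + (-152 + 0) = 844800 - 152 = 844648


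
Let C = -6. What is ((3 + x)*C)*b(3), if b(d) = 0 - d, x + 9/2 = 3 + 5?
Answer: 117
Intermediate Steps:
x = 7/2 (x = -9/2 + (3 + 5) = -9/2 + 8 = 7/2 ≈ 3.5000)
b(d) = -d
((3 + x)*C)*b(3) = ((3 + 7/2)*(-6))*(-1*3) = ((13/2)*(-6))*(-3) = -39*(-3) = 117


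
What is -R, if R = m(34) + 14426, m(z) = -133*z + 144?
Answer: -10048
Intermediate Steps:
m(z) = 144 - 133*z
R = 10048 (R = (144 - 133*34) + 14426 = (144 - 4522) + 14426 = -4378 + 14426 = 10048)
-R = -1*10048 = -10048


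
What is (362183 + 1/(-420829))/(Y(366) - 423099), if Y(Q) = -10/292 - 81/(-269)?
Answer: -5986029566593444/6992822761225705 ≈ -0.85602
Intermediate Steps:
Y(Q) = 10481/39274 (Y(Q) = -10*1/292 - 81*(-1/269) = -5/146 + 81/269 = 10481/39274)
(362183 + 1/(-420829))/(Y(366) - 423099) = (362183 + 1/(-420829))/(10481/39274 - 423099) = (362183 - 1/420829)/(-16616779645/39274) = (152417109706/420829)*(-39274/16616779645) = -5986029566593444/6992822761225705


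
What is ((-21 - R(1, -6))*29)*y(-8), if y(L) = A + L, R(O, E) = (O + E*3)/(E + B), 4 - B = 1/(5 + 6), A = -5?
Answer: 252590/23 ≈ 10982.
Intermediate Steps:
B = 43/11 (B = 4 - 1/(5 + 6) = 4 - 1/11 = 43/11 ≈ 3.9091)
R(O, E) = (O + 3*E)/(43/11 + E) (R(O, E) = (O + E*3)/(E + 43/11) = (O + 3*E)/(43/11 + E))
y(L) = -5 + L
((-21 - R(1, -6))*29)*y(-8) = ((-21 - 11*(1 + 3*(-6))/(43 + 11*(-6)))*29)*(-5 - 8) = ((-21 - 11*(1 - 18)/(43 - 66))*29)*(-13) = ((-21 - 11*(-17)/(-23))*29)*(-13) = ((-21 - 11*(-1)*(-17)/23)*29)*(-13) = ((-21 - 1*187/23)*29)*(-13) = ((-21 - 187/23)*29)*(-13) = -670/23*29*(-13) = -19430/23*(-13) = 252590/23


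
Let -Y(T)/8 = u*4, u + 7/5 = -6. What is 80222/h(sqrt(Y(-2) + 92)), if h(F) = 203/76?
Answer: 6096872/203 ≈ 30034.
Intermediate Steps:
u = -37/5 (u = -7/5 - 6 = -37/5 ≈ -7.4000)
Y(T) = 1184/5 (Y(T) = -(-296)*4/5 = -8*(-148/5) = 1184/5)
h(F) = 203/76 (h(F) = 203*(1/76) = 203/76)
80222/h(sqrt(Y(-2) + 92)) = 80222/(203/76) = 80222*(76/203) = 6096872/203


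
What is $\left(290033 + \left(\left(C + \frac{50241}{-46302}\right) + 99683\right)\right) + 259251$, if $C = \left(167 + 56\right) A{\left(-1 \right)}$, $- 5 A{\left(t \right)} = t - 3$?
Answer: $\frac{50094466783}{77170} \approx 6.4914 \cdot 10^{5}$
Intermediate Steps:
$A{\left(t \right)} = \frac{3}{5} - \frac{t}{5}$ ($A{\left(t \right)} = - \frac{t - 3}{5} = - \frac{-3 + t}{5} = \frac{3}{5} - \frac{t}{5}$)
$C = \frac{892}{5}$ ($C = \left(167 + 56\right) \left(\frac{3}{5} - - \frac{1}{5}\right) = 223 \left(\frac{3}{5} + \frac{1}{5}\right) = 223 \cdot \frac{4}{5} = \frac{892}{5} \approx 178.4$)
$\left(290033 + \left(\left(C + \frac{50241}{-46302}\right) + 99683\right)\right) + 259251 = \left(290033 + \left(\left(\frac{892}{5} + \frac{50241}{-46302}\right) + 99683\right)\right) + 259251 = \left(290033 + \left(\left(\frac{892}{5} + 50241 \left(- \frac{1}{46302}\right)\right) + 99683\right)\right) + 259251 = \left(290033 + \left(\left(\frac{892}{5} - \frac{16747}{15434}\right) + 99683\right)\right) + 259251 = \left(290033 + \left(\frac{13683393}{77170} + 99683\right)\right) + 259251 = \left(290033 + \frac{7706220503}{77170}\right) + 259251 = \frac{30088067113}{77170} + 259251 = \frac{50094466783}{77170}$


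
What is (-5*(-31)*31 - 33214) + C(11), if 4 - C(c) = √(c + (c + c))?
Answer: -28405 - √33 ≈ -28411.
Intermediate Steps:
C(c) = 4 - √3*√c (C(c) = 4 - √(c + (c + c)) = 4 - √(c + 2*c) = 4 - √(3*c) = 4 - √3*√c)
(-5*(-31)*31 - 33214) + C(11) = (-5*(-31)*31 - 33214) + (4 - √3*√11) = (155*31 - 33214) + (4 - √33) = (4805 - 33214) + (4 - √33) = -28409 + (4 - √33) = -28405 - √33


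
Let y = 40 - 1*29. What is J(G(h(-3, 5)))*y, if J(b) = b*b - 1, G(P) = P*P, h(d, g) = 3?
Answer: 880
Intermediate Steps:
G(P) = P²
y = 11 (y = 40 - 29 = 11)
J(b) = -1 + b² (J(b) = b² - 1 = -1 + b²)
J(G(h(-3, 5)))*y = (-1 + (3²)²)*11 = (-1 + 9²)*11 = (-1 + 81)*11 = 80*11 = 880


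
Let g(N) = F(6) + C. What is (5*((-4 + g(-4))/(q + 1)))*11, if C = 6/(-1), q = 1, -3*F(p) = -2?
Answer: -770/3 ≈ -256.67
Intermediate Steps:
F(p) = ⅔ (F(p) = -⅓*(-2) = ⅔)
C = -6 (C = 6*(-1) = -6)
g(N) = -16/3 (g(N) = ⅔ - 6 = -16/3)
(5*((-4 + g(-4))/(q + 1)))*11 = (5*((-4 - 16/3)/(1 + 1)))*11 = (5*(-28/3/2))*11 = (5*(-28/3*½))*11 = (5*(-14/3))*11 = -70/3*11 = -770/3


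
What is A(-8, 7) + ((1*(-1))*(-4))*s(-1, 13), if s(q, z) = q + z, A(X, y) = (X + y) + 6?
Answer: 53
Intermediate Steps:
A(X, y) = 6 + X + y
A(-8, 7) + ((1*(-1))*(-4))*s(-1, 13) = (6 - 8 + 7) + ((1*(-1))*(-4))*(-1 + 13) = 5 - 1*(-4)*12 = 5 + 4*12 = 5 + 48 = 53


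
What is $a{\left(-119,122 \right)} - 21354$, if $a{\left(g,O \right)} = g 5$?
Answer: $-21949$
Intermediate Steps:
$a{\left(g,O \right)} = 5 g$
$a{\left(-119,122 \right)} - 21354 = 5 \left(-119\right) - 21354 = -595 - 21354 = -21949$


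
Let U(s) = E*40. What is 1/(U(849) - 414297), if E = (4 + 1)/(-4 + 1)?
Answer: -3/1243091 ≈ -2.4133e-6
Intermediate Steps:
E = -5/3 (E = 5/(-3) = 5*(-1/3) = -5/3 ≈ -1.6667)
U(s) = -200/3 (U(s) = -5/3*40 = -200/3)
1/(U(849) - 414297) = 1/(-200/3 - 414297) = 1/(-1243091/3) = -3/1243091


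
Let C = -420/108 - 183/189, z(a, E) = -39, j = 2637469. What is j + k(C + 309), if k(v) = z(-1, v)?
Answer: 2637430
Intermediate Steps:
C = -34/7 (C = -420*1/108 - 183*1/189 = -35/9 - 61/63 = -34/7 ≈ -4.8571)
k(v) = -39
j + k(C + 309) = 2637469 - 39 = 2637430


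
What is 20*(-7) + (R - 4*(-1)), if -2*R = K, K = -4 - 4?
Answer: -132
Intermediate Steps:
K = -8
R = 4 (R = -½*(-8) = 4)
20*(-7) + (R - 4*(-1)) = 20*(-7) + (4 - 4*(-1)) = -140 + (4 + 4) = -140 + 8 = -132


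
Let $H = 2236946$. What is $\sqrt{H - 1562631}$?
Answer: $\sqrt{674315} \approx 821.17$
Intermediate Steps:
$\sqrt{H - 1562631} = \sqrt{2236946 - 1562631} = \sqrt{674315}$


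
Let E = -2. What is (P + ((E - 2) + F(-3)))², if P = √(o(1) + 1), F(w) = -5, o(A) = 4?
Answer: (9 - √5)² ≈ 45.751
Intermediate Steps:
P = √5 (P = √(4 + 1) = √5 ≈ 2.2361)
(P + ((E - 2) + F(-3)))² = (√5 + ((-2 - 2) - 5))² = (√5 + (-4 - 5))² = (√5 - 9)² = (-9 + √5)²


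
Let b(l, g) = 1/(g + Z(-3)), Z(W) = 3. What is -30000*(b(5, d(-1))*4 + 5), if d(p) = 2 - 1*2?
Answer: -190000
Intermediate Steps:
d(p) = 0 (d(p) = 2 - 2 = 0)
b(l, g) = 1/(3 + g) (b(l, g) = 1/(g + 3) = 1/(3 + g))
-30000*(b(5, d(-1))*4 + 5) = -30000*(4/(3 + 0) + 5) = -30000*(4/3 + 5) = -30000*19/3 = -190000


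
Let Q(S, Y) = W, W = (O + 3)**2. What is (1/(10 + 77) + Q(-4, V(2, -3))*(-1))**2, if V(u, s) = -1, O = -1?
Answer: 120409/7569 ≈ 15.908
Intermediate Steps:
W = 4 (W = (-1 + 3)**2 = 2**2 = 4)
Q(S, Y) = 4
(1/(10 + 77) + Q(-4, V(2, -3))*(-1))**2 = (1/(10 + 77) + 4*(-1))**2 = (1/87 - 4)**2 = (-347/87)**2 = 120409/7569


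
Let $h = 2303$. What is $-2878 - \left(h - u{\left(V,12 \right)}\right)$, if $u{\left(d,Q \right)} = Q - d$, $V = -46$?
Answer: $-5123$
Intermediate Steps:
$-2878 - \left(h - u{\left(V,12 \right)}\right) = -2878 - \left(2303 - \left(12 - -46\right)\right) = -2878 - \left(2303 - \left(12 + 46\right)\right) = -2878 - \left(2303 - 58\right) = -2878 - 2245 = -5123$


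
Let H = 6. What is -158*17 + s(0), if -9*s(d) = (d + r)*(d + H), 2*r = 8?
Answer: -8066/3 ≈ -2688.7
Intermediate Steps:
r = 4 (r = (½)*8 = 4)
s(d) = -(4 + d)*(6 + d)/9 (s(d) = -(d + 4)*(d + 6)/9 = -(4 + d)*(6 + d)/9)
-158*17 + s(0) = -158*17 + (-8/3 - 10/9*0 - ⅑*0²) = -2686 + (-8/3 + 0 - ⅑*0) = -2686 + (-8/3 + 0 + 0) = -2686 - 8/3 = -8066/3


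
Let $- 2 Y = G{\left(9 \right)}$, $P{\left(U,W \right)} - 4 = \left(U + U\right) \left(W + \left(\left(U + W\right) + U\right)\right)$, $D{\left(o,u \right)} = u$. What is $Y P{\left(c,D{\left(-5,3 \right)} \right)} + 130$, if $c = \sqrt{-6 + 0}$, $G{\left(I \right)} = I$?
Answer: $220 - 54 i \sqrt{6} \approx 220.0 - 132.27 i$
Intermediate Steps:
$c = i \sqrt{6}$ ($c = \sqrt{-6} = i \sqrt{6} \approx 2.4495 i$)
$P{\left(U,W \right)} = 4 + 2 U \left(2 U + 2 W\right)$ ($P{\left(U,W \right)} = 4 + \left(U + U\right) \left(W + \left(\left(U + W\right) + U\right)\right) = 4 + 2 U \left(W + \left(W + 2 U\right)\right) = 4 + 2 U \left(2 U + 2 W\right)$)
$Y = - \frac{9}{2}$ ($Y = \left(- \frac{1}{2}\right) 9 = - \frac{9}{2} \approx -4.5$)
$Y P{\left(c,D{\left(-5,3 \right)} \right)} + 130 = - \frac{9 \left(4 + 4 \left(i \sqrt{6}\right)^{2} + 4 i \sqrt{6} \cdot 3\right)}{2} + 130 = - \frac{9 \left(4 + 4 \left(-6\right) + 12 i \sqrt{6}\right)}{2} + 130 = - \frac{9 \left(4 - 24 + 12 i \sqrt{6}\right)}{2} + 130 = - \frac{9 \left(-20 + 12 i \sqrt{6}\right)}{2} + 130 = \left(90 - 54 i \sqrt{6}\right) + 130 = 220 - 54 i \sqrt{6}$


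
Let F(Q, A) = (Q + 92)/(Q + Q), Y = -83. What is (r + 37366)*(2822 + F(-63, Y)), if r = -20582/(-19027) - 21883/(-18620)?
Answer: 4707008344127818903/44639625240 ≈ 1.0544e+8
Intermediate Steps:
F(Q, A) = (92 + Q)/(2*Q) (F(Q, A) = (92 + Q)/((2*Q)) = (92 + Q)*(1/(2*Q)) = (92 + Q)/(2*Q))
r = 799604681/354282740 (r = -20582*(-1/19027) - 21883*(-1/18620) = 20582/19027 + 21883/18620 = 799604681/354282740 ≈ 2.2570)
(r + 37366)*(2822 + F(-63, Y)) = (799604681/354282740 + 37366)*(2822 + (1/2)*(92 - 63)/(-63)) = 13238928467521*(2822 + (1/2)*(-1/63)*29)/354282740 = 13238928467521*(2822 - 29/126)/354282740 = (13238928467521/354282740)*(355543/126) = 4707008344127818903/44639625240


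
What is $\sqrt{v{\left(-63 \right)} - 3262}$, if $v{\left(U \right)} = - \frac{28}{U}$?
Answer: $\frac{i \sqrt{29354}}{3} \approx 57.11 i$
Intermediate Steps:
$\sqrt{v{\left(-63 \right)} - 3262} = \sqrt{- \frac{28}{-63} - 3262} = \sqrt{\left(-28\right) \left(- \frac{1}{63}\right) - 3262} = \sqrt{\frac{4}{9} - 3262} = \sqrt{- \frac{29354}{9}} = \frac{i \sqrt{29354}}{3}$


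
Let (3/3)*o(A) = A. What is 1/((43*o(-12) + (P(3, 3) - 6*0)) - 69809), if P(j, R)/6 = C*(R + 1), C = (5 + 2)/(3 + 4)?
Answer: -1/70301 ≈ -1.4225e-5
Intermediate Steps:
o(A) = A
C = 1 (C = 7/7 = 7*(⅐) = 1)
P(j, R) = 6 + 6*R (P(j, R) = 6*(1*(R + 1)) = 6*(1*(1 + R)) = 6*(1 + R) = 6 + 6*R)
1/((43*o(-12) + (P(3, 3) - 6*0)) - 69809) = 1/((43*(-12) + ((6 + 6*3) - 6*0)) - 69809) = 1/((-516 + ((6 + 18) + 0)) - 69809) = 1/((-516 + (24 + 0)) - 69809) = 1/((-516 + 24) - 69809) = 1/(-492 - 69809) = 1/(-70301) = -1/70301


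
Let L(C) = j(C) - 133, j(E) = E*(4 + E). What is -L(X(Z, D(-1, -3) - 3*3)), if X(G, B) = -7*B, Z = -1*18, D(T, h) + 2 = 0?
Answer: -6104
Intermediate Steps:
D(T, h) = -2 (D(T, h) = -2 + 0 = -2)
Z = -18
L(C) = -133 + C*(4 + C) (L(C) = C*(4 + C) - 133 = -133 + C*(4 + C))
-L(X(Z, D(-1, -3) - 3*3)) = -(-133 + (-7*(-2 - 3*3))*(4 - 7*(-2 - 3*3))) = -(-133 + (-7*(-2 - 9))*(4 - 7*(-2 - 9))) = -(-133 + (-7*(-11))*(4 - 7*(-11))) = -(-133 + 77*(4 + 77)) = -(-133 + 77*81) = -(-133 + 6237) = -1*6104 = -6104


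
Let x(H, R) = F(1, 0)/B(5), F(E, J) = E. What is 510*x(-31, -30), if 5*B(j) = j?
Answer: 510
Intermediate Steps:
B(j) = j/5
x(H, R) = 1 (x(H, R) = 1/((1/5)*5) = 1/1 = 1*1 = 1)
510*x(-31, -30) = 510*1 = 510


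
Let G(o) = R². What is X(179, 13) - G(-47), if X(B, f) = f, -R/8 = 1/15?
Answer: 2861/225 ≈ 12.716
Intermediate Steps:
R = -8/15 ≈ -0.53333
G(o) = 64/225 (G(o) = (-8/15)² = 64/225)
X(179, 13) - G(-47) = 13 - 1*64/225 = 13 - 64/225 = 2861/225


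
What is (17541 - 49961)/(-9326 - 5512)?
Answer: 16210/7419 ≈ 2.1849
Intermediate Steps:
(17541 - 49961)/(-9326 - 5512) = -32420/(-14838) = -32420*(-1/14838) = 16210/7419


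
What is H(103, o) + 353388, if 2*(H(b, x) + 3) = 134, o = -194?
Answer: 353452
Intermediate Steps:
H(b, x) = 64 (H(b, x) = -3 + (½)*134 = -3 + 67 = 64)
H(103, o) + 353388 = 64 + 353388 = 353452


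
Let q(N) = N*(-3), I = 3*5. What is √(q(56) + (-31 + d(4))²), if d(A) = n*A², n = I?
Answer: √43513 ≈ 208.60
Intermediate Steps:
I = 15
n = 15
d(A) = 15*A²
q(N) = -3*N
√(q(56) + (-31 + d(4))²) = √(-3*56 + (-31 + 15*4²)²) = √(-168 + (-31 + 15*16)²) = √(-168 + (-31 + 240)²) = √(-168 + 209²) = √(-168 + 43681) = √43513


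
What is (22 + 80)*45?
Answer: 4590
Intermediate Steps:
(22 + 80)*45 = 102*45 = 4590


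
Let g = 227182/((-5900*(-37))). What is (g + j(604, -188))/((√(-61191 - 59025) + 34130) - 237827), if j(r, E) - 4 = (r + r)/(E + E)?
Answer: -636711125973/70953017065883750 - 9377327*I*√30054/106429525598825625 ≈ -8.9737e-6 - 1.5275e-8*I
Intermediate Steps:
j(r, E) = 4 + r/E (j(r, E) = 4 + (r + r)/(E + E) = 4 + (2*r)/((2*E)) = 4 + (2*r)*(1/(2*E)) = 4 + r/E)
g = 113591/109150 (g = 227182/218300 = 227182*(1/218300) = 113591/109150 ≈ 1.0407)
(g + j(604, -188))/((√(-61191 - 59025) + 34130) - 237827) = (113591/109150 + (4 + 604/(-188)))/((√(-61191 - 59025) + 34130) - 237827) = (113591/109150 + (4 + 604*(-1/188)))/((√(-120216) + 34130) - 237827) = (113591/109150 + (4 - 151/47))/((2*I*√30054 + 34130) - 237827) = (113591/109150 + 37/47)/((34130 + 2*I*√30054) - 237827) = 9377327/(5130050*(-203697 + 2*I*√30054))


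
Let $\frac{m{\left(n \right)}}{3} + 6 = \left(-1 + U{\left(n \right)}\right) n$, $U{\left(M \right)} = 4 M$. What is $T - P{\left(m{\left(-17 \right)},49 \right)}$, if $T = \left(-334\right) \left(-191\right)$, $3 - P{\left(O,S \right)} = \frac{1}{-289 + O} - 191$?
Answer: $\frac{204283201}{3212} \approx 63600.0$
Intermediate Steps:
$m{\left(n \right)} = -18 + 3 n \left(-1 + 4 n\right)$ ($m{\left(n \right)} = -18 + 3 \left(-1 + 4 n\right) n = -18 + 3 n \left(-1 + 4 n\right)$)
$P{\left(O,S \right)} = 194 - \frac{1}{-289 + O}$ ($P{\left(O,S \right)} = 3 - \left(\frac{1}{-289 + O} - 191\right) = 3 - \left(-191 + \frac{1}{-289 + O}\right) = 3 + \left(191 - \frac{1}{-289 + O}\right) = 194 - \frac{1}{-289 + O}$)
$T = 63794$
$T - P{\left(m{\left(-17 \right)},49 \right)} = 63794 - \frac{-56067 + 194 \left(-18 - -51 + 12 \left(-17\right)^{2}\right)}{-289 - \left(-33 - 3468\right)} = 63794 - \frac{-56067 + 194 \left(-18 + 51 + 12 \cdot 289\right)}{-289 + \left(-18 + 51 + 12 \cdot 289\right)} = 63794 - \frac{-56067 + 194 \left(-18 + 51 + 3468\right)}{-289 + \left(-18 + 51 + 3468\right)} = 63794 - \frac{-56067 + 194 \cdot 3501}{-289 + 3501} = 63794 - \frac{-56067 + 679194}{3212} = 63794 - \frac{1}{3212} \cdot 623127 = 63794 - \frac{623127}{3212} = \frac{204283201}{3212}$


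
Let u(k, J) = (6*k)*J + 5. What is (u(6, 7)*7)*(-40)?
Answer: -71960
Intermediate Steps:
u(k, J) = 5 + 6*J*k (u(k, J) = 6*J*k + 5 = 5 + 6*J*k)
(u(6, 7)*7)*(-40) = ((5 + 6*7*6)*7)*(-40) = ((5 + 252)*7)*(-40) = (257*7)*(-40) = 1799*(-40) = -71960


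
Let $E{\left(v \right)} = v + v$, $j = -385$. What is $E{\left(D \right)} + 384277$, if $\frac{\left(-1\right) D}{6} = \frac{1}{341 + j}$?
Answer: $\frac{4227050}{11} \approx 3.8428 \cdot 10^{5}$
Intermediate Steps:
$D = \frac{3}{22}$ ($D = - \frac{6}{341 - 385} = - \frac{6}{-44} = \left(-6\right) \left(- \frac{1}{44}\right) = \frac{3}{22} \approx 0.13636$)
$E{\left(v \right)} = 2 v$
$E{\left(D \right)} + 384277 = 2 \cdot \frac{3}{22} + 384277 = \frac{3}{11} + 384277 = \frac{4227050}{11}$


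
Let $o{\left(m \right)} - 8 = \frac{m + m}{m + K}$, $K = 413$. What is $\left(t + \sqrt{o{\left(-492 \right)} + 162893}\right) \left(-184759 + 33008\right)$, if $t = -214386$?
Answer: $32533289886 - \frac{151751 \sqrt{1016742877}}{79} \approx 3.2472 \cdot 10^{10}$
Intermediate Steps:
$o{\left(m \right)} = 8 + \frac{2 m}{413 + m}$ ($o{\left(m \right)} = 8 + \frac{m + m}{m + 413} = 8 + \frac{2 m}{413 + m}$)
$\left(t + \sqrt{o{\left(-492 \right)} + 162893}\right) \left(-184759 + 33008\right) = \left(-214386 + \sqrt{\frac{2 \left(1652 + 5 \left(-492\right)\right)}{413 - 492} + 162893}\right) \left(-184759 + 33008\right) = \left(-214386 + \sqrt{\frac{2 \left(1652 - 2460\right)}{-79} + 162893}\right) \left(-151751\right) = \left(-214386 + \sqrt{2 \left(- \frac{1}{79}\right) \left(-808\right) + 162893}\right) \left(-151751\right) = \left(-214386 + \sqrt{\frac{1616}{79} + 162893}\right) \left(-151751\right) = \left(-214386 + \sqrt{\frac{12870163}{79}}\right) \left(-151751\right) = \left(-214386 + \frac{\sqrt{1016742877}}{79}\right) \left(-151751\right) = 32533289886 - \frac{151751 \sqrt{1016742877}}{79}$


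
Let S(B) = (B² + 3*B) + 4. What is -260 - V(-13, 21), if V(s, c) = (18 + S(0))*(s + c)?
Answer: -436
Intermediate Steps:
S(B) = 4 + B² + 3*B
V(s, c) = 22*c + 22*s (V(s, c) = (18 + (4 + 0² + 3*0))*(s + c) = (18 + (4 + 0 + 0))*(c + s) = (18 + 4)*(c + s) = 22*(c + s) = 22*c + 22*s)
-260 - V(-13, 21) = -260 - (22*21 + 22*(-13)) = -260 - (462 - 286) = -260 - 1*176 = -260 - 176 = -436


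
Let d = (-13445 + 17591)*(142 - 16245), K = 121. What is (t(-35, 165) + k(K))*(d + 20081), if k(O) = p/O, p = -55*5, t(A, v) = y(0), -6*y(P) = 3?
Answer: 4071320377/22 ≈ 1.8506e+8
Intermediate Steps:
y(P) = -½ (y(P) = -⅙*3 = -½)
t(A, v) = -½
d = -66763038 (d = 4146*(-16103) = -66763038)
p = -275
k(O) = -275/O
(t(-35, 165) + k(K))*(d + 20081) = (-½ - 275/121)*(-66763038 + 20081) = (-½ - 275*1/121)*(-66742957) = (-½ - 25/11)*(-66742957) = -61/22*(-66742957) = 4071320377/22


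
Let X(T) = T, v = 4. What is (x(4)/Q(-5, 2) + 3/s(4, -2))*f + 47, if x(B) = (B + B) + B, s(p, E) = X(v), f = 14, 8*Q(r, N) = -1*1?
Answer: -2573/2 ≈ -1286.5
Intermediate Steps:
Q(r, N) = -⅛ (Q(r, N) = (-1*1)/8 = (⅛)*(-1) = -⅛)
s(p, E) = 4
x(B) = 3*B (x(B) = 2*B + B = 3*B)
(x(4)/Q(-5, 2) + 3/s(4, -2))*f + 47 = ((3*4)/(-⅛) + 3/4)*14 + 47 = (12*(-8) + 3*(¼))*14 + 47 = (-96 + ¾)*14 + 47 = -381/4*14 + 47 = -2667/2 + 47 = -2573/2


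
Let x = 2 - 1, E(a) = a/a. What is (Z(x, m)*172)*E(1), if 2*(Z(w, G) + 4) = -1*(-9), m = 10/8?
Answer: 86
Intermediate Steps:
E(a) = 1
x = 1
m = 5/4 (m = 10*(⅛) = 5/4 ≈ 1.2500)
Z(w, G) = ½ (Z(w, G) = -4 + (-1*(-9))/2 = -4 + (½)*9 = -4 + 9/2 = ½)
(Z(x, m)*172)*E(1) = ((½)*172)*1 = 86*1 = 86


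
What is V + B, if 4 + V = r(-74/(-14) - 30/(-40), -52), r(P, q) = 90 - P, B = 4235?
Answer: 120819/28 ≈ 4315.0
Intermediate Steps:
V = 2239/28 (V = -4 + (90 - (-74/(-14) - 30/(-40))) = -4 + (90 - (-74*(-1/14) - 30*(-1/40))) = -4 + (90 - (37/7 + 3/4)) = -4 + (90 - 1*169/28) = -4 + (90 - 169/28) = -4 + 2351/28 = 2239/28 ≈ 79.964)
V + B = 2239/28 + 4235 = 120819/28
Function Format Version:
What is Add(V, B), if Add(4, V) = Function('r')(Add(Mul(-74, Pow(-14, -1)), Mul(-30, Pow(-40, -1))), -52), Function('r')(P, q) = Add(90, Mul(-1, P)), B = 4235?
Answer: Rational(120819, 28) ≈ 4315.0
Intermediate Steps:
V = Rational(2239, 28) (V = Add(-4, Add(90, Mul(-1, Add(Mul(-74, Pow(-14, -1)), Mul(-30, Pow(-40, -1)))))) = Add(-4, Add(90, Mul(-1, Add(Mul(-74, Rational(-1, 14)), Mul(-30, Rational(-1, 40)))))) = Add(-4, Add(90, Mul(-1, Add(Rational(37, 7), Rational(3, 4))))) = Add(-4, Add(90, Mul(-1, Rational(169, 28)))) = Add(-4, Add(90, Rational(-169, 28))) = Add(-4, Rational(2351, 28)) = Rational(2239, 28) ≈ 79.964)
Add(V, B) = Add(Rational(2239, 28), 4235) = Rational(120819, 28)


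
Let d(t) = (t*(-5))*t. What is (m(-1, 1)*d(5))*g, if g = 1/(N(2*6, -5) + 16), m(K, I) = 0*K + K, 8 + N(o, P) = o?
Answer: 25/4 ≈ 6.2500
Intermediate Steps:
N(o, P) = -8 + o
d(t) = -5*t² (d(t) = (-5*t)*t = -5*t²)
m(K, I) = K (m(K, I) = 0 + K = K)
g = 1/20 (g = 1/((-8 + 2*6) + 16) = 1/((-8 + 12) + 16) = 1/(4 + 16) = 1/20 ≈ 0.050000)
(m(-1, 1)*d(5))*g = -(-5)*5²*(1/20) = -(-5)*25*(1/20) = -1*(-125)*(1/20) = 125*(1/20) = 25/4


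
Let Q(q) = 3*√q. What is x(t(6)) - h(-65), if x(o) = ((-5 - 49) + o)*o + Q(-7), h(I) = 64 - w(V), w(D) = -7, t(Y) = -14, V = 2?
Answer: 881 + 3*I*√7 ≈ 881.0 + 7.9373*I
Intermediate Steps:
h(I) = 71 (h(I) = 64 - 1*(-7) = 64 + 7 = 71)
x(o) = o*(-54 + o) + 3*I*√7 (x(o) = ((-5 - 49) + o)*o + 3*√(-7) = (-54 + o)*o + 3*(I*√7) = o*(-54 + o) + 3*I*√7)
x(t(6)) - h(-65) = ((-14)² - 54*(-14) + 3*I*√7) - 1*71 = (196 + 756 + 3*I*√7) - 71 = (952 + 3*I*√7) - 71 = 881 + 3*I*√7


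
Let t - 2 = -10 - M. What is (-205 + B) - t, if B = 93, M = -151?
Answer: -255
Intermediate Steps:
t = 143 (t = 2 + (-10 - 1*(-151)) = 2 + (-10 + 151) = 2 + 141 = 143)
(-205 + B) - t = (-205 + 93) - 1*143 = -112 - 143 = -255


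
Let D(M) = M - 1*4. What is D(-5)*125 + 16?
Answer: -1109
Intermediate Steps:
D(M) = -4 + M (D(M) = M - 4 = -4 + M)
D(-5)*125 + 16 = (-4 - 5)*125 + 16 = -9*125 + 16 = -1125 + 16 = -1109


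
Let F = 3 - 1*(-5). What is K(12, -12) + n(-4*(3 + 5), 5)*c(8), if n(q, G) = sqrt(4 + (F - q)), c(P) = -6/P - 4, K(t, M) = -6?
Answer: -6 - 19*sqrt(11)/2 ≈ -37.508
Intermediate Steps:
c(P) = -4 - 6/P
F = 8 (F = 3 + 5 = 8)
n(q, G) = sqrt(12 - q) (n(q, G) = sqrt(4 + (8 - q)) = sqrt(12 - q))
K(12, -12) + n(-4*(3 + 5), 5)*c(8) = -6 + sqrt(12 - (-4)*(3 + 5))*(-4 - 6/8) = -6 + sqrt(12 - (-4)*8)*(-4 - 6*1/8) = -6 + sqrt(12 - 1*(-32))*(-4 - 3/4) = -6 + sqrt(12 + 32)*(-19/4) = -6 + sqrt(44)*(-19/4) = -6 + (2*sqrt(11))*(-19/4) = -6 - 19*sqrt(11)/2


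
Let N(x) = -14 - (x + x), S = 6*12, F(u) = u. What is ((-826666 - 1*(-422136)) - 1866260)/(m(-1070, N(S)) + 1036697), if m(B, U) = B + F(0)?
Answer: -756930/345209 ≈ -2.1927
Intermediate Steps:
S = 72
N(x) = -14 - 2*x
m(B, U) = B (m(B, U) = B + 0 = B)
((-826666 - 1*(-422136)) - 1866260)/(m(-1070, N(S)) + 1036697) = ((-826666 - 1*(-422136)) - 1866260)/(-1070 + 1036697) = ((-826666 + 422136) - 1866260)/1035627 = (-404530 - 1866260)*(1/1035627) = -2270790*1/1035627 = -756930/345209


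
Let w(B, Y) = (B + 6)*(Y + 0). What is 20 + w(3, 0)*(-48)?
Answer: 20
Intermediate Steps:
w(B, Y) = Y*(6 + B) (w(B, Y) = (6 + B)*Y = Y*(6 + B))
20 + w(3, 0)*(-48) = 20 + (0*(6 + 3))*(-48) = 20 + (0*9)*(-48) = 20 + 0*(-48) = 20 + 0 = 20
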